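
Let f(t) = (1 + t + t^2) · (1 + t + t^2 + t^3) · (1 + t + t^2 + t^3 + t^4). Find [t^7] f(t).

6

(1 + t + t^2) has coefficients 1,1,1 for degrees 0…2.
(1 + t + t^2 + t^3) has coefficients 1,1,1,1,0,0,0,0 for degrees 0…7.
Finally multiplying by (1 + t + t^2 + t^3 + t^4), the product of all factors after the first has coefficients 1,2,3,4,4,3,2,1 for degrees 0…7.
[t^7] = 1·1 + 1·2 + 1·3 = 6.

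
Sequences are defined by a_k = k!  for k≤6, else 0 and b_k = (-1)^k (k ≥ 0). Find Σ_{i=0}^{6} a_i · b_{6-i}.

620

This is [x^6] in the product of the two ordinary generating functions.
Σ = 1·1 + 1·(-1) + 2·1 + 6·(-1) + 24·1 + 120·(-1) + 720·1 = 620.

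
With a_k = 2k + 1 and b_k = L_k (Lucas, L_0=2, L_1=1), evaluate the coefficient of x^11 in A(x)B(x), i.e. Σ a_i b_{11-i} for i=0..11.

2176

The convolution is the t^11 coefficient of A(t)B(t).
Σ = 1·199 + 3·123 + 5·76 + 7·47 + 9·29 + 11·18 + 13·11 + 15·7 + 17·4 + 19·3 + 21·1 + 23·2 = 2176.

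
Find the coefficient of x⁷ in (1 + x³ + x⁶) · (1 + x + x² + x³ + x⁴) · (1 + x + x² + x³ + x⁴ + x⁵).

10

(1 + x³ + x⁶) has coefficients 1,0,0,1,0,0,1 for degrees 0…6.
(1 + x + x² + x³ + x⁴) has coefficients 1,1,1,1,1,0,0,0 for degrees 0…7.
Finally multiplying by (1 + x + x² + x³ + x⁴ + x⁵), the product of all factors after the first has coefficients 1,2,3,4,5,5,4,3 for degrees 0…7.
[x⁷] = 1·3 + 1·5 + 1·2 = 10.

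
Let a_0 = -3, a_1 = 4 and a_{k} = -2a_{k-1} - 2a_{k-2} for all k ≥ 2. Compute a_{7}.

The ordinary generating function has denominator 1 + 2y + 2y^2.
Iterating the recurrence: a_0,…,a_{7} = -3, 4, -2, -4, 12, -16, 8, 16.

16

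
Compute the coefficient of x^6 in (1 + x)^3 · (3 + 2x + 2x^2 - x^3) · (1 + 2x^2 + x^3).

(1 + x)^3 has coefficients 1,3,3,1 for degrees 0…3.
(3 + 2x + 2x^2 - x^3) has coefficients 3,2,2,-1,0,0,0 for degrees 0…6.
Finally multiplying by (1 + 2x^2 + x^3), the product of all factors after the first has coefficients 3,2,8,6,6,0,-1 for degrees 0…6.
[x^6] = 1·(-1) + 3·0 + 3·6 + 1·6 = 23.

23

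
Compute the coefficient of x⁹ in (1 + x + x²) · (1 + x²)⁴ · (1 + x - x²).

(1 + x + x²) has coefficients 1,1,1 for degrees 0…2.
(1 + x²)⁴ has coefficients 1,0,4,0,6,0,4,0,1,0 for degrees 0…9.
Finally multiplying by (1 + x - x²), the product of all factors after the first has coefficients 1,1,3,4,2,6,-2,4,-3,1 for degrees 0…9.
[x⁹] = 1·1 + 1·(-3) + 1·4 = 2.

2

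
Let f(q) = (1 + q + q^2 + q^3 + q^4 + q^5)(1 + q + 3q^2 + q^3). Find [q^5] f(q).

(1 + q + q^2 + q^3 + q^4 + q^5) has coefficients 1,1,1,1,1,1 for degrees 0…5.
(1 + q + 3q^2 + q^3) has coefficients 1,1,3,1,0,0 for degrees 0…5.
[q^5] = 1·0 + 1·0 + 1·1 + 1·3 + 1·1 + 1·1 = 6.

6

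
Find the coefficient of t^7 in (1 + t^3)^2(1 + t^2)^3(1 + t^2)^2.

20

(1 + t^3)^2 has coefficients 1,0,0,2,0,0,1 for degrees 0…6.
(1 + t^2)^3 has coefficients 1,0,3,0,3,0,1,0 for degrees 0…7.
Finally multiplying by (1 + t^2)^2, the product of all factors after the first has coefficients 1,0,5,0,10,0,10,0 for degrees 0…7.
[t^7] = 1·0 + 2·10 + 1·0 = 20.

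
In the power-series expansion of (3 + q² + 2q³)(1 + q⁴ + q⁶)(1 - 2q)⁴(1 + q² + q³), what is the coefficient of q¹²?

-126

(3 + q² + 2q³) has coefficients 3,0,1,2 for degrees 0…3.
(1 + q⁴ + q⁶) has coefficients 1,0,0,0,1,0,1,0,0,0,0,0,0 for degrees 0…12.
Multiplying by (1 - 2q)⁴ gives running coefficients 1,-8,24,-32,17,-8,25,-40,40,-32,16,0,0 for degrees 0…12.
Finally multiplying by (1 + q² + q³), the product of all factors after the first has coefficients 1,-8,25,-39,33,-16,10,-31,57,-47,16,8,-16 for degrees 0…12.
[q¹²] = 3·(-16) + 1·16 + 2·(-47) = -126.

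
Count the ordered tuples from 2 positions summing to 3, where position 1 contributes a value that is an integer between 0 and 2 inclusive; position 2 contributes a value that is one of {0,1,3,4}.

The generating function for the choices is (1 + z + z²)·(1 + z + z³ + z⁴); the count is [z³].
(1 + z + z²) has coefficients 1,1,1 for degrees 0…2.
(1 + z + z³ + z⁴) has coefficients 1,1,0,1 for degrees 0…3.
[z³] = 1·1 + 1·0 + 1·1 = 2.

2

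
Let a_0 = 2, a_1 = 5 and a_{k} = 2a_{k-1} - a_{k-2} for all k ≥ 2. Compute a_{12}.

38

The ordinary generating function has denominator 1 - 2x + x^2.
Iterating the recurrence: a_0,…,a_{12} = 2, 5, 8, 11, 14, 17, 20, 23, 26, 29, 32, 35, 38.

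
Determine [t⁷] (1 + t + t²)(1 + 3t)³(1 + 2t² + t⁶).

64

(1 + t + t²) has coefficients 1,1,1 for degrees 0…2.
(1 + 3t)³ has coefficients 1,9,27,27,0,0,0,0 for degrees 0…7.
Finally multiplying by (1 + 2t² + t⁶), the product of all factors after the first has coefficients 1,9,29,45,54,54,1,9 for degrees 0…7.
[t⁷] = 1·9 + 1·1 + 1·54 = 64.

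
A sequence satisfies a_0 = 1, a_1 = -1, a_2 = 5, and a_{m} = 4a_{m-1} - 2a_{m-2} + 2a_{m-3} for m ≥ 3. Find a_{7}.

3860

The ordinary generating function has denominator 1 - 4x + 2x^2 - 2x^3.
Iterating the recurrence: a_0,…,a_{7} = 1, -1, 5, 24, 84, 298, 1072, 3860.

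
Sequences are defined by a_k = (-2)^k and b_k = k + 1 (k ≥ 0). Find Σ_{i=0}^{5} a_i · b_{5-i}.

Write out a_i and b_{5-i} for i = 0,…,5 and sum the products.
Σ = 1·6 − 2·5 + 4·4 − 8·3 + 16·2 − 32·1 = -12.

-12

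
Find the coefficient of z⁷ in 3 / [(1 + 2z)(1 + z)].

Partial fractions give a closed form: a_n = (6)·(-2)^n + (-3)·(-1)^n.
At n = 7: a_7 = -765.

-765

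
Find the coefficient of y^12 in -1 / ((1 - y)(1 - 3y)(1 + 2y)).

Partial fractions give a closed form: a_n = (1/6)·1^n + (-9/10)·3^n + (-4/15)·(-2)^n.
At n = 12: a_12 = -479389.

-479389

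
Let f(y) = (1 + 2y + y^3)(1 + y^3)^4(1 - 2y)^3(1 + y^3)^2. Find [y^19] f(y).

-136

(1 + 2y + y^3) has coefficients 1,2,0,1 for degrees 0…3.
(1 + y^3)^4 has coefficients 1,0,0,4,0,0,6,0,0,4,0,0,1,0,0,0,0,0,0,0 for degrees 0…19.
Multiplying by (1 - 2y)^3 gives running coefficients 1,-6,12,-4,-24,48,-26,-36,72,-44,-24,48,-31,-6,12,-8,0,0,0,0 for degrees 0…19.
Finally multiplying by (1 + y^3)^2, the product of all factors after the first has coefficients 1,-6,12,-2,-36,72,-33,-90,180,-100,-120,240,-145,-90,180,-114,-36,72,-47,-6 for degrees 0…19.
[y^19] = 1·(-6) + 2·(-47) + 1·(-36) = -136.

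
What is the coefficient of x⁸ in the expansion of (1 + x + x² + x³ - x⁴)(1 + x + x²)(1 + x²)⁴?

(1 + x + x² + x³ - x⁴) has coefficients 1,1,1,1,-1 for degrees 0…4.
(1 + x + x²) has coefficients 1,1,1,0,0,0,0,0,0 for degrees 0…8.
Finally multiplying by (1 + x²)⁴, the product of all factors after the first has coefficients 1,1,5,4,10,6,10,4,5 for degrees 0…8.
[x⁸] = 1·5 + 1·4 + 1·10 + 1·6 − 1·10 = 15.

15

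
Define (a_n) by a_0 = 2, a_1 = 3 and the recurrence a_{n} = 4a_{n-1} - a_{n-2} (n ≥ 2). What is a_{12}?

5193242

The ordinary generating function has denominator 1 - 4t + t^2.
Iterating the recurrence: a_0,…,a_{12} = 2, 3, 10, 37, 138, 515, 1922, 7173, 26770, 99907, 372858, 1391525, 5193242.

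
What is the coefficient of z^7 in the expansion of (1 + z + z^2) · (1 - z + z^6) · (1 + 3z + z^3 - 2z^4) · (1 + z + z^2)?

6

(1 + z + z^2) has coefficients 1,1,1 for degrees 0…2.
(1 - z + z^6) has coefficients 1,-1,0,0,0,0,1,0 for degrees 0…7.
Multiplying by (1 + 3z + z^3 - 2z^4) gives running coefficients 1,2,-3,1,-3,2,1,3 for degrees 0…7.
Finally multiplying by (1 + z + z^2), the product of all factors after the first has coefficients 1,3,0,0,-5,0,0,6 for degrees 0…7.
[z^7] = 1·6 + 1·0 + 1·0 = 6.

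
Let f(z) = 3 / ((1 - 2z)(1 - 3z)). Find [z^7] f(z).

The denominator gives the recurrence a_n = 5a_(n−1) − 6a_(n−2) for n ≥ 2; the numerator fixes a_0 = 3, a_1 = 15.
Iterating: 3, 15, 57, 195, 633, 1995, 6177, 18915, so a_7 = 18915.

18915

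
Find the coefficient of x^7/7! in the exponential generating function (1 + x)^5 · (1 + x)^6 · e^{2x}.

The EGF product rule gives c_7 = Σ_{k_1+k_2+k_3=7} C(7; k_1,k_2,k_3) · ∏ g_i(k_i), where (1+x)^5 gives the falling factorial (5)_k; (1+x)^6 gives the falling factorial (6)_k; e^{2x} gives (2)^k.
g_1(k) for k = 0…7: 1, 5, 20, 60, 120, 120, 0, 0.
g_2(k) for k = 0…7: 1, 6, 30, 120, 360, 720, 720, 0.
g_3(k) for k = 0…7: 1, 2, 4, 8, 16, 32, 64, 128.
First combine the last two factors: h(k) = Σ_j C(k,j)·g_2(j)·g_3(k−j) for k = 0…7: 1, 8, 58, 380, 2248, 12032, 58576, 261536.
c_7 = Σ_k C(7,k)·g_1(k)·h(7−k) = 1·1·261536 + 7·5·58576 + 21·20·12032 + 35·60·2248 + 35·120·380 + 21·120·58 = 261536 + 2050160 + 5053440 + 4720800 + 1596000 + 146160 = 13828096.

13828096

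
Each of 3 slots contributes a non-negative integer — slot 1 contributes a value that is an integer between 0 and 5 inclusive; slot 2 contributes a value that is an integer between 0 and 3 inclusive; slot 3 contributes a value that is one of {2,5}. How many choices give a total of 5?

The generating function for the choices is (1 + q + q² + q³ + q⁴ + q⁵)·(1 + q + q² + q³)·(q² + q⁵); the count is [q⁵].
(1 + q + q² + q³ + q⁴ + q⁵) has coefficients 1,1,1,1,1,1 for degrees 0…5.
(1 + q + q² + q³) has coefficients 1,1,1,1,0,0 for degrees 0…5.
Finally multiplying by (q² + q⁵), the product of all factors after the first has coefficients 0,0,1,1,1,2 for degrees 0…5.
[q⁵] = 1·2 + 1·1 + 1·1 + 1·1 + 1·0 + 1·0 = 5.

5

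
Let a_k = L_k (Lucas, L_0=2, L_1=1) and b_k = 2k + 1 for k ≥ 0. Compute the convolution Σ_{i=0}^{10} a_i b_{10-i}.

1335

The convolution is the t^10 coefficient of A(t)B(t).
Σ = 2·21 + 1·19 + 3·17 + 4·15 + 7·13 + 11·11 + 18·9 + 29·7 + 47·5 + 76·3 + 123·1 = 1335.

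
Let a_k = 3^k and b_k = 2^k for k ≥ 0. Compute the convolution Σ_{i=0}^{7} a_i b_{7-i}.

6305

Write out a_i and b_{7-i} for i = 0,…,7 and sum the products.
Σ = 1·128 + 3·64 + 9·32 + 27·16 + 81·8 + 243·4 + 729·2 + 2187·1 = 6305.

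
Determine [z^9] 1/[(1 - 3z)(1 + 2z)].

Partial fractions give a closed form: a_n = (3/5)·3^n + (2/5)·(-2)^n.
At n = 9: a_9 = 11605.

11605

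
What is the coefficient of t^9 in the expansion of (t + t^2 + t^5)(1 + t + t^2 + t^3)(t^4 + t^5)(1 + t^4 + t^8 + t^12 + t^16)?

(t + t^2 + t^5) has coefficients 0,1,1,0,0,1 for degrees 0…5.
(1 + t + t^2 + t^3) has coefficients 1,1,1,1,0,0,0,0,0,0 for degrees 0…9.
Multiplying by (t^4 + t^5) gives running coefficients 0,0,0,0,1,2,2,2,1,0 for degrees 0…9.
Finally multiplying by (1 + t^4 + t^8 + t^12 + t^16), the product of all factors after the first has coefficients 0,0,0,0,1,2,2,2,2,2 for degrees 0…9.
[t^9] = 1·2 + 1·2 + 1·1 = 5.

5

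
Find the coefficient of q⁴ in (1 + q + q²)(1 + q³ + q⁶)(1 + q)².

(1 + q + q²) has coefficients 1,1,1 for degrees 0…2.
(1 + q³ + q⁶) has coefficients 1,0,0,1,0 for degrees 0…4.
Finally multiplying by (1 + q)², the product of all factors after the first has coefficients 1,2,1,1,2 for degrees 0…4.
[q⁴] = 1·2 + 1·1 + 1·1 = 4.

4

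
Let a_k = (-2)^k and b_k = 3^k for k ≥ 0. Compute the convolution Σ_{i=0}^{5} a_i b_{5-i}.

This is [x^5] in the product of the two ordinary generating functions.
Σ = 1·243 − 2·81 + 4·27 − 8·9 + 16·3 − 32·1 = 133.

133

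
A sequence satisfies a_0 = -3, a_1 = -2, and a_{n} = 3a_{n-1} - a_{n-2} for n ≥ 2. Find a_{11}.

The ordinary generating function has denominator 1 - 3y + y^2.
Iterating the recurrence: a_0,…,a_{11} = -3, -2, -3, -7, -18, -47, -123, -322, -843, -2207, -5778, -15127.

-15127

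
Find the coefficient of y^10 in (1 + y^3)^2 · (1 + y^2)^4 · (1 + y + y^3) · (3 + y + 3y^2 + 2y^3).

217

(1 + y^3)^2 has coefficients 1,0,0,2,0,0,1 for degrees 0…6.
(1 + y^2)^4 has coefficients 1,0,4,0,6,0,4,0,1,0,0 for degrees 0…10.
Multiplying by (1 + y + y^3) gives running coefficients 1,1,4,5,6,10,4,10,1,5,0 for degrees 0…10.
Finally multiplying by (3 + y + 3y^2 + 2y^3), the product of all factors after the first has coefficients 3,4,16,24,37,59,50,76,45,54,28 for degrees 0…10.
[y^10] = 1·28 + 2·76 + 1·37 = 217.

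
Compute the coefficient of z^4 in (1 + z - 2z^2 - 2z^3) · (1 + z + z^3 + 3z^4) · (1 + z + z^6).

(1 + z - 2z^2 - 2z^3) has coefficients 1,1,-2,-2 for degrees 0…3.
(1 + z + z^3 + 3z^4) has coefficients 1,1,0,1,3 for degrees 0…4.
Finally multiplying by (1 + z + z^6), the product of all factors after the first has coefficients 1,2,1,1,4 for degrees 0…4.
[z^4] = 1·4 + 1·1 − 2·1 − 2·2 = -1.

-1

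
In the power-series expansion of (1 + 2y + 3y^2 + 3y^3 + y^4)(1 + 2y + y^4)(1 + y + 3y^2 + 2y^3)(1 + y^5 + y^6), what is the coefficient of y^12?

83

(1 + 2y + 3y^2 + 3y^3 + y^4) has coefficients 1,2,3,3,1 for degrees 0…4.
(1 + 2y + y^4) has coefficients 1,2,0,0,1,0,0,0,0,0,0,0,0 for degrees 0…12.
Multiplying by (1 + y + 3y^2 + 2y^3) gives running coefficients 1,3,5,8,5,1,3,2,0,0,0,0,0 for degrees 0…12.
Finally multiplying by (1 + y^5 + y^6), the product of all factors after the first has coefficients 1,3,5,8,5,2,7,10,13,13,6,4,5 for degrees 0…12.
[y^12] = 1·5 + 2·4 + 3·6 + 3·13 + 1·13 = 83.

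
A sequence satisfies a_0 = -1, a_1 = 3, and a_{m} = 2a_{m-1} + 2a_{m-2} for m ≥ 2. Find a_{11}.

41440

The ordinary generating function has denominator 1 - 2z - 2z^2.
Iterating the recurrence: a_0,…,a_{11} = -1, 3, 4, 14, 36, 100, 272, 744, 2032, 5552, 15168, 41440.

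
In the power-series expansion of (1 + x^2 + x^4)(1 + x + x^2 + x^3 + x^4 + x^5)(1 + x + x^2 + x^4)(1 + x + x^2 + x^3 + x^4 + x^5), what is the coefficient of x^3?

12

(1 + x^2 + x^4) has coefficients 1,0,1,0 for degrees 0…3.
(1 + x + x^2 + x^3 + x^4 + x^5) has coefficients 1,1,1,1 for degrees 0…3.
Multiplying by (1 + x + x^2 + x^4) gives running coefficients 1,2,3,3 for degrees 0…3.
Finally multiplying by (1 + x + x^2 + x^3 + x^4 + x^5), the product of all factors after the first has coefficients 1,3,6,9 for degrees 0…3.
[x^3] = 1·9 + 1·3 = 12.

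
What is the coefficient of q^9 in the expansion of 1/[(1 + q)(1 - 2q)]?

Partial fractions give a closed form: a_n = (1/3)·(-1)^n + (2/3)·2^n.
At n = 9: a_9 = 341.

341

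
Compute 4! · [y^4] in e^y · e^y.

16

The EGF product rule gives c_4 = Σ_{k_1+k_2=4} C(4; k_1,k_2) · ∏ g_i(k_i), where e^y gives (1)^k; e^y gives (1)^k.
g_1(k) for k = 0…4: 1, 1, 1, 1, 1.
g_2(k) for k = 0…4: 1, 1, 1, 1, 1.
c_4 = Σ_k C(4,k)·g_1(k)·g_2(4−k) = 1·1·1 + 4·1·1 + 6·1·1 + 4·1·1 + 1·1·1 = 1 + 4 + 6 + 4 + 1 = 16.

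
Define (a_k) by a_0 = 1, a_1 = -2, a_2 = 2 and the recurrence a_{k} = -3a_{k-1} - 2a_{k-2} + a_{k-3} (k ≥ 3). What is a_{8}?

-138

The ordinary generating function has denominator 1 + 3x + 2x^2 - x^3.
Iterating the recurrence: a_0,…,a_{8} = 1, -2, 2, -1, -3, 13, -34, 73, -138.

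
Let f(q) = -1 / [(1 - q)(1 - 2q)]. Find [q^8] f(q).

The denominator gives the recurrence a_n = 3a_(n−1) − 2a_(n−2) for n ≥ 2; the numerator fixes a_0 = -1, a_1 = -3.
Iterating: -1, -3, -7, -15, -31, -63, -127, -255, -511, so a_8 = -511.

-511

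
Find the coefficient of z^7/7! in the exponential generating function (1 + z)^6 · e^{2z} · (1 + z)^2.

1586944

The EGF product rule gives c_7 = Σ_{k_1+k_2+k_3=7} C(7; k_1,k_2,k_3) · ∏ g_i(k_i), where (1+z)^6 gives the falling factorial (6)_k; e^{2z} gives (2)^k; (1+z)^2 gives the falling factorial (2)_k.
g_1(k) for k = 0…7: 1, 6, 30, 120, 360, 720, 720, 0.
g_2(k) for k = 0…7: 1, 2, 4, 8, 16, 32, 64, 128.
g_3(k) for k = 0…7: 1, 2, 2, 0, 0, 0, 0, 0.
First combine the last two factors: h(k) = Σ_j C(k,j)·g_2(j)·g_3(k−j) for k = 0…7: 1, 4, 14, 44, 128, 352, 928, 2368.
c_7 = Σ_k C(7,k)·g_1(k)·h(7−k) = 1·1·2368 + 7·6·928 + 21·30·352 + 35·120·128 + 35·360·44 + 21·720·14 + 7·720·4 = 2368 + 38976 + 221760 + 537600 + 554400 + 211680 + 20160 = 1586944.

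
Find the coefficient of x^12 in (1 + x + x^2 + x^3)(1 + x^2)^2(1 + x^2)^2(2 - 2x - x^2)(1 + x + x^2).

-21

(1 + x + x^2 + x^3) has coefficients 1,1,1,1 for degrees 0…3.
(1 + x^2)^2 has coefficients 1,0,2,0,1,0,0,0,0,0,0,0,0 for degrees 0…12.
Multiplying by (1 + x^2)^2 gives running coefficients 1,0,4,0,6,0,4,0,1,0,0,0,0 for degrees 0…12.
Multiplying by (2 - 2x - x^2) gives running coefficients 2,-2,7,-8,8,-12,2,-8,-2,-2,-1,0,0 for degrees 0…12.
Finally multiplying by (1 + x + x^2), the product of all factors after the first has coefficients 2,0,7,-3,7,-12,-2,-18,-8,-12,-5,-3,-1 for degrees 0…12.
[x^12] = 1·(-1) + 1·(-3) + 1·(-5) + 1·(-12) = -21.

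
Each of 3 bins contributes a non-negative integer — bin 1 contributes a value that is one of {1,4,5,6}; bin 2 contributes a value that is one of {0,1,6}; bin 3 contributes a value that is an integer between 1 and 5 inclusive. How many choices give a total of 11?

The generating function for the choices is (x + x⁴ + x⁵ + x⁶)·(1 + x + x⁶)·(x + x² + x³ + x⁴ + x⁵); the count is [x¹¹].
(x + x⁴ + x⁵ + x⁶) has coefficients 0,1,0,0,1,1,1 for degrees 0…6.
(1 + x + x⁶) has coefficients 1,1,0,0,0,0,1,0,0,0,0,0 for degrees 0…11.
Finally multiplying by (x + x² + x³ + x⁴ + x⁵), the product of all factors after the first has coefficients 0,1,2,2,2,2,1,1,1,1,1,1 for degrees 0…11.
[x¹¹] = 1·1 + 1·1 + 1·1 + 1·2 = 5.

5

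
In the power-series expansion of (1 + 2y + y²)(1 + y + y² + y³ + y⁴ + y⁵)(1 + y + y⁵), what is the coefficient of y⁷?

(1 + 2y + y²) has coefficients 1,2,1 for degrees 0…2.
(1 + y + y² + y³ + y⁴ + y⁵) has coefficients 1,1,1,1,1,1,0,0 for degrees 0…7.
Finally multiplying by (1 + y + y⁵), the product of all factors after the first has coefficients 1,2,2,2,2,3,2,1 for degrees 0…7.
[y⁷] = 1·1 + 2·2 + 1·3 = 8.

8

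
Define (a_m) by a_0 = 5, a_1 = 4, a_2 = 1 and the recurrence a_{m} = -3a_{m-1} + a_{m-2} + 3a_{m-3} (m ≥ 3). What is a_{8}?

-3275

The ordinary generating function has denominator 1 + 3y - y^2 - 3y^3.
Iterating the recurrence: a_0,…,a_{8} = 5, 4, 1, 16, -35, 124, -359, 1096, -3275.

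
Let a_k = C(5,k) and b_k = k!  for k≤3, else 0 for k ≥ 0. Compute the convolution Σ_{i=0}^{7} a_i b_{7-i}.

32

Write out a_i and b_{7-i} for i = 0,…,7 and sum the products.
Σ = 1·0 + 5·0 + 10·0 + 10·0 + 5·6 + 1·2 + 0·1 + 0·1 = 32.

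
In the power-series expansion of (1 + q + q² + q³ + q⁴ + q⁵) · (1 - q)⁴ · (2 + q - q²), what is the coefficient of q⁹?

(1 + q + q² + q³ + q⁴ + q⁵) has coefficients 1,1,1,1,1,1 for degrees 0…5.
(1 - q)⁴ has coefficients 1,-4,6,-4,1,0,0,0,0,0 for degrees 0…9.
Finally multiplying by (2 + q - q²), the product of all factors after the first has coefficients 2,-7,7,2,-8,5,-1,0,0,0 for degrees 0…9.
[q⁹] = 1·0 + 1·0 + 1·0 + 1·(-1) + 1·5 + 1·(-8) = -4.

-4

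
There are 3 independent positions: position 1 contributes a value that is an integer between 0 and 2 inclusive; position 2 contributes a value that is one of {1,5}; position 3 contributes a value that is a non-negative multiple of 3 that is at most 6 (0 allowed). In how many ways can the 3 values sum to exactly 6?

2

The generating function for the choices is (1 + z + z^2)·(z + z^5)·(1 + z^3 + z^6); the count is [z^6].
(1 + z + z^2) has coefficients 1,1,1 for degrees 0…2.
(z + z^5) has coefficients 0,1,0,0,0,1,0 for degrees 0…6.
Finally multiplying by (1 + z^3 + z^6), the product of all factors after the first has coefficients 0,1,0,0,1,1,0 for degrees 0…6.
[z^6] = 1·0 + 1·1 + 1·1 = 2.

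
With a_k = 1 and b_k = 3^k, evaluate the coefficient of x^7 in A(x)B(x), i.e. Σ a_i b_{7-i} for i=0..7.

3280

Write out a_i and b_{7-i} for i = 0,…,7 and sum the products.
Σ = 1·2187 + 1·729 + 1·243 + 1·81 + 1·27 + 1·9 + 1·3 + 1·1 = 3280.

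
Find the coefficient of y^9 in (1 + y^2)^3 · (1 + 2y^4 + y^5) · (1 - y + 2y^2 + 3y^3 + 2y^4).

26

(1 + y^2)^3 has coefficients 1,0,3,0,3,0,1 for degrees 0…6.
(1 + 2y^4 + y^5) has coefficients 1,0,0,0,2,1,0,0,0,0 for degrees 0…9.
Finally multiplying by (1 - y + 2y^2 + 3y^3 + 2y^4), the product of all factors after the first has coefficients 1,-1,2,3,4,-1,3,8,7,2 for degrees 0…9.
[y^9] = 1·2 + 3·8 + 3·(-1) + 1·3 = 26.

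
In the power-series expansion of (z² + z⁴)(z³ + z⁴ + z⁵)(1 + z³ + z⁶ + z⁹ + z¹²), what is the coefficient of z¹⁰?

2

(z² + z⁴) has coefficients 0,0,1,0,1 for degrees 0…4.
(z³ + z⁴ + z⁵) has coefficients 0,0,0,1,1,1,0,0,0,0,0 for degrees 0…10.
Finally multiplying by (1 + z³ + z⁶ + z⁹ + z¹²), the product of all factors after the first has coefficients 0,0,0,1,1,1,1,1,1,1,1 for degrees 0…10.
[z¹⁰] = 1·1 + 1·1 = 2.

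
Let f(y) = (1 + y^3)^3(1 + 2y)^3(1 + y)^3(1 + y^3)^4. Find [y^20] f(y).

987

(1 + y^3)^3 has coefficients 1,0,0,3,0,0,3,0,0,1 for degrees 0…9.
(1 + 2y)^3 has coefficients 1,6,12,8,0,0,0,0,0,0,0,0,0,0,0,0,0,0,0,0,0 for degrees 0…20.
Multiplying by (1 + y)^3 gives running coefficients 1,9,33,63,66,36,8,0,0,0,0,0,0,0,0,0,0,0,0,0,0 for degrees 0…20.
Finally multiplying by (1 + y^3)^4, the product of all factors after the first has coefficients 1,9,33,67,102,168,266,318,342,414,432,348,301,273,177,95,66,36,8,0,0 for degrees 0…20.
[y^20] = 1·0 + 3·36 + 3·177 + 1·348 = 987.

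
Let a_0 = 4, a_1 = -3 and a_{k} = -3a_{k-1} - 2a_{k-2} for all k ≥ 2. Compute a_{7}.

The ordinary generating function has denominator 1 + 3q + 2q^2.
Iterating the recurrence: a_0,…,a_{7} = 4, -3, 1, 3, -11, 27, -59, 123.

123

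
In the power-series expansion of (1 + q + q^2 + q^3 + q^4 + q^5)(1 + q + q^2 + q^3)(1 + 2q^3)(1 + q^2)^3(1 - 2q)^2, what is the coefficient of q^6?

-11

(1 + q + q^2 + q^3 + q^4 + q^5) has coefficients 1,1,1,1,1,1 for degrees 0…5.
(1 + q + q^2 + q^3) has coefficients 1,1,1,1,0,0,0 for degrees 0…6.
Multiplying by (1 + 2q^3) gives running coefficients 1,1,1,3,2,2,2 for degrees 0…6.
Multiplying by (1 + q^2)^3 gives running coefficients 1,1,4,6,8,14,12 for degrees 0…6.
Finally multiplying by (1 - 2q)^2, the product of all factors after the first has coefficients 1,-3,4,-6,0,6,-12 for degrees 0…6.
[q^6] = 1·(-12) + 1·6 + 1·0 + 1·(-6) + 1·4 + 1·(-3) = -11.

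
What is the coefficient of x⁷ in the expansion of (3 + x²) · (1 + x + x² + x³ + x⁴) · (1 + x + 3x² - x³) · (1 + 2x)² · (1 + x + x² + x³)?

(3 + x²) has coefficients 3,0,1 for degrees 0…2.
(1 + x + x² + x³ + x⁴) has coefficients 1,1,1,1,1,0,0,0 for degrees 0…7.
Multiplying by (1 + x + 3x² - x³) gives running coefficients 1,2,5,4,4,3,2,-1 for degrees 0…7.
Multiplying by (1 + 2x)² gives running coefficients 1,6,17,32,40,35,30,19 for degrees 0…7.
Finally multiplying by (1 + x + x² + x³), the product of all factors after the first has coefficients 1,7,24,56,95,124,137,124 for degrees 0…7.
[x⁷] = 3·124 + 1·124 = 496.

496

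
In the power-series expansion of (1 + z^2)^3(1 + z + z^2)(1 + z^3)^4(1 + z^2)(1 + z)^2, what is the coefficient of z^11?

(1 + z^2)^3 has coefficients 1,0,3,0,3,0,1 for degrees 0…6.
(1 + z + z^2) has coefficients 1,1,1,0,0,0,0,0,0,0,0,0 for degrees 0…11.
Multiplying by (1 + z^3)^4 gives running coefficients 1,1,1,4,4,4,6,6,6,4,4,4 for degrees 0…11.
Multiplying by (1 + z^2) gives running coefficients 1,1,2,5,5,8,10,10,12,10,10,8 for degrees 0…11.
Finally multiplying by (1 + z)^2, the product of all factors after the first has coefficients 1,3,5,10,17,23,31,38,42,44,42,38 for degrees 0…11.
[z^11] = 1·38 + 3·44 + 3·38 + 1·23 = 307.

307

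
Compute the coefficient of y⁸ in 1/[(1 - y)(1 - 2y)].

511

Partial fractions give a closed form: a_n = (-1)·1^n + (2)·2^n.
At n = 8: a_8 = 511.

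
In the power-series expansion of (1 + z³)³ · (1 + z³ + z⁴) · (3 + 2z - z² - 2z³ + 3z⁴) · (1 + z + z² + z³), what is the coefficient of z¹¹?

(1 + z³)³ has coefficients 1,0,0,3,0,0,3,0,0,1 for degrees 0…9.
(1 + z³ + z⁴) has coefficients 1,0,0,1,1,0,0,0,0,0,0,0 for degrees 0…11.
Multiplying by (3 + 2z - z² - 2z³ + 3z⁴) gives running coefficients 3,2,-1,1,8,1,-3,1,3,0,0,0 for degrees 0…11.
Finally multiplying by (1 + z + z² + z³), the product of all factors after the first has coefficients 3,5,4,5,10,9,7,7,2,1,4,3 for degrees 0…11.
[z¹¹] = 1·3 + 3·2 + 3·9 + 1·4 = 40.

40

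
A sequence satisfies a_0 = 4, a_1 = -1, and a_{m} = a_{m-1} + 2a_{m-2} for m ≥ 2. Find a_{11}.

2045

The ordinary generating function has denominator 1 - y - 2y^2.
Iterating the recurrence: a_0,…,a_{11} = 4, -1, 7, 5, 19, 29, 67, 125, 259, 509, 1027, 2045.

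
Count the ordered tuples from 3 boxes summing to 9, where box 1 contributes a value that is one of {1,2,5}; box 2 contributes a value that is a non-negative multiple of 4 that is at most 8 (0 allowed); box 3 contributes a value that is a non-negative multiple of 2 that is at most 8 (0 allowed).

5

The generating function for the choices is (z + z^2 + z^5)·(1 + z^4 + z^8)·(1 + z^2 + z^4 + z^6 + z^8); the count is [z^9].
(z + z^2 + z^5) has coefficients 0,1,1,0,0,1 for degrees 0…5.
(1 + z^4 + z^8) has coefficients 1,0,0,0,1,0,0,0,1,0 for degrees 0…9.
Finally multiplying by (1 + z^2 + z^4 + z^6 + z^8), the product of all factors after the first has coefficients 1,0,1,0,2,0,2,0,3,0 for degrees 0…9.
[z^9] = 1·3 + 1·0 + 1·2 = 5.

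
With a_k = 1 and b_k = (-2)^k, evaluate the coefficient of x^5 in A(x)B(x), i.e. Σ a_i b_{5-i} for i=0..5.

-21

This is [x^5] in the product of the two ordinary generating functions.
Σ = 1·(-32) + 1·16 + 1·(-8) + 1·4 + 1·(-2) + 1·1 = -21.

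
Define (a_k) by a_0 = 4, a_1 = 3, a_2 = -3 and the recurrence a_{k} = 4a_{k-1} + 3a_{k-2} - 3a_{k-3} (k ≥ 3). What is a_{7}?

The ordinary generating function has denominator 1 - 4y - 3y^2 + 3y^3.
Iterating the recurrence: a_0,…,a_{7} = 4, 3, -3, -15, -78, -348, -1581, -7134.

-7134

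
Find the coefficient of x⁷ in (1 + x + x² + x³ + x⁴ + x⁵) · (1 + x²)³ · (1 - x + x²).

(1 + x + x² + x³ + x⁴ + x⁵) has coefficients 1,1,1,1,1,1 for degrees 0…5.
(1 + x²)³ has coefficients 1,0,3,0,3,0,1,0 for degrees 0…7.
Finally multiplying by (1 - x + x²), the product of all factors after the first has coefficients 1,-1,4,-3,6,-3,4,-1 for degrees 0…7.
[x⁷] = 1·(-1) + 1·4 + 1·(-3) + 1·6 + 1·(-3) + 1·4 = 7.

7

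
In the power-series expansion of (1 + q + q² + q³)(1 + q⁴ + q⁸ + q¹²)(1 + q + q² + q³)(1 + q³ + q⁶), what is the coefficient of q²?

(1 + q + q² + q³) has coefficients 1,1,1 for degrees 0…2.
(1 + q⁴ + q⁸ + q¹²) has coefficients 1,0,0 for degrees 0…2.
Multiplying by (1 + q + q² + q³) gives running coefficients 1,1,1 for degrees 0…2.
Finally multiplying by (1 + q³ + q⁶), the product of all factors after the first has coefficients 1,1,1 for degrees 0…2.
[q²] = 1·1 + 1·1 + 1·1 = 3.

3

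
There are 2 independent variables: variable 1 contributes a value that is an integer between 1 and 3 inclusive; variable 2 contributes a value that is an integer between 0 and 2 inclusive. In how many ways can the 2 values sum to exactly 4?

2

The generating function for the choices is (x + x² + x³)·(1 + x + x²); the count is [x⁴].
(x + x² + x³) has coefficients 0,1,1,1 for degrees 0…3.
(1 + x + x²) has coefficients 1,1,1,0,0 for degrees 0…4.
[x⁴] = 1·0 + 1·1 + 1·1 = 2.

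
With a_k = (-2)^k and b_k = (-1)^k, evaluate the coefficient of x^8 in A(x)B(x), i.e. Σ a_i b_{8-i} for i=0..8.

The convolution is the t^8 coefficient of A(t)B(t).
Σ = 1·1 − 2·(-1) + 4·1 − 8·(-1) + 16·1 − 32·(-1) + 64·1 − 128·(-1) + 256·1 = 511.

511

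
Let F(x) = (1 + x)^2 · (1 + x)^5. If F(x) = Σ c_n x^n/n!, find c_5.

2520

The EGF product rule gives c_5 = Σ_{k_1+k_2=5} C(5; k_1,k_2) · ∏ g_i(k_i), where (1+x)^2 gives the falling factorial (2)_k; (1+x)^5 gives the falling factorial (5)_k.
g_1(k) for k = 0…5: 1, 2, 2, 0, 0, 0.
g_2(k) for k = 0…5: 1, 5, 20, 60, 120, 120.
c_5 = Σ_k C(5,k)·g_1(k)·g_2(5−k) = 1·1·120 + 5·2·120 + 10·2·60 = 120 + 1200 + 1200 = 2520.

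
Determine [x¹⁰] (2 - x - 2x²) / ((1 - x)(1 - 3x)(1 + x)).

95955

Partial fractions give a closed form: a_n = (1/4)·1^n + (13/8)·3^n + (1/8)·(-1)^n.
At n = 10: a_10 = 95955.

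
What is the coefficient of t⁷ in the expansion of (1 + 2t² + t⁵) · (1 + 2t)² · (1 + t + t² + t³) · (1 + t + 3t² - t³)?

(1 + 2t² + t⁵) has coefficients 1,0,2,0,0,1 for degrees 0…5.
(1 + 2t)² has coefficients 1,4,4,0,0,0,0,0 for degrees 0…7.
Multiplying by (1 + t + t² + t³) gives running coefficients 1,5,9,9,8,4,0,0 for degrees 0…7.
Finally multiplying by (1 + t + 3t² - t³), the product of all factors after the first has coefficients 1,6,17,32,39,30,19,4 for degrees 0…7.
[t⁷] = 1·4 + 2·30 + 1·17 = 81.

81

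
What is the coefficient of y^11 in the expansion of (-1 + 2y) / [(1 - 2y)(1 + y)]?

1

Partial fractions give a closed form: a_n = (-1)·(-1)^n.
At n = 11: a_11 = 1.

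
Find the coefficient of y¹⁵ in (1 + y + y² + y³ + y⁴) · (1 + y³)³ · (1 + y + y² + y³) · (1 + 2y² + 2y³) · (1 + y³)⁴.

1127

(1 + y + y² + y³ + y⁴) has coefficients 1,1,1,1,1 for degrees 0…4.
(1 + y³)³ has coefficients 1,0,0,3,0,0,3,0,0,1,0,0,0,0,0,0 for degrees 0…15.
Multiplying by (1 + y + y² + y³) gives running coefficients 1,1,1,4,3,3,6,3,3,4,1,1,1,0,0,0 for degrees 0…15.
Multiplying by (1 + 2y² + 2y³) gives running coefficients 1,1,3,8,7,13,20,15,21,22,13,15,11,4,4,2 for degrees 0…15.
Finally multiplying by (1 + y³)⁴, the product of all factors after the first has coefficients 1,1,3,12,11,25,58,49,91,154,119,189,252,175,245,266 for degrees 0…15.
[y¹⁵] = 1·266 + 1·245 + 1·175 + 1·252 + 1·189 = 1127.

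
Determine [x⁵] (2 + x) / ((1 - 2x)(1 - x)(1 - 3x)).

2233

Partial fractions give a closed form: a_n = (-10)·2^n + (3/2)·1^n + (21/2)·3^n.
At n = 5: a_5 = 2233.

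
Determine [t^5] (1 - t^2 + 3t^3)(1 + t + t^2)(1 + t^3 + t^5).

(1 - t^2 + 3t^3) has coefficients 1,0,-1,3 for degrees 0…3.
(1 + t + t^2) has coefficients 1,1,1,0,0,0 for degrees 0…5.
Finally multiplying by (1 + t^3 + t^5), the product of all factors after the first has coefficients 1,1,1,1,1,2 for degrees 0…5.
[t^5] = 1·2 − 1·1 + 3·1 = 4.

4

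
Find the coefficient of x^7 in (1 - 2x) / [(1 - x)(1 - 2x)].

Partial fractions give a closed form: a_n = (1)·1^n.
At n = 7: a_7 = 1.

1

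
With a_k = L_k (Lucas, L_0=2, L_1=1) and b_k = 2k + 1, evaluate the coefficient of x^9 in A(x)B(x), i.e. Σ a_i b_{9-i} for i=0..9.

Write out a_i and b_{9-i} for i = 0,…,9 and sum the products.
Σ = 2·19 + 1·17 + 3·15 + 4·13 + 7·11 + 11·9 + 18·7 + 29·5 + 47·3 + 76·1 = 816.

816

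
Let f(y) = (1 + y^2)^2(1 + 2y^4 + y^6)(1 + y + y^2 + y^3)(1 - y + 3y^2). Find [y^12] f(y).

(1 + y^2)^2 has coefficients 1,0,2,0,1 for degrees 0…4.
(1 + 2y^4 + y^6) has coefficients 1,0,0,0,2,0,1,0,0,0,0,0,0 for degrees 0…12.
Multiplying by (1 + y + y^2 + y^3) gives running coefficients 1,1,1,1,2,2,3,3,1,1,0,0,0 for degrees 0…12.
Finally multiplying by (1 - y + 3y^2), the product of all factors after the first has coefficients 1,0,3,3,4,3,7,6,7,9,2,3,0 for degrees 0…12.
[y^12] = 1·0 + 2·2 + 1·7 = 11.

11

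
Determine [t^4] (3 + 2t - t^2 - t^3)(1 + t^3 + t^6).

2

(3 + 2t - t^2 - t^3) has coefficients 3,2,-1,-1 for degrees 0…3.
(1 + t^3 + t^6) has coefficients 1,0,0,1,0 for degrees 0…4.
[t^4] = 3·0 + 2·1 − 1·0 − 1·0 = 2.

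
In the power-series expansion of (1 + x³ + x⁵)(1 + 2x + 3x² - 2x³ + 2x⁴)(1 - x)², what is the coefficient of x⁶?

-4

(1 + x³ + x⁵) has coefficients 1,0,0,1,0,1 for degrees 0…5.
(1 + 2x + 3x² - 2x³ + 2x⁴) has coefficients 1,2,3,-2,2,0,0 for degrees 0…6.
Finally multiplying by (1 - x)², the product of all factors after the first has coefficients 1,0,0,-6,9,-6,2 for degrees 0…6.
[x⁶] = 1·2 + 1·(-6) + 1·0 = -4.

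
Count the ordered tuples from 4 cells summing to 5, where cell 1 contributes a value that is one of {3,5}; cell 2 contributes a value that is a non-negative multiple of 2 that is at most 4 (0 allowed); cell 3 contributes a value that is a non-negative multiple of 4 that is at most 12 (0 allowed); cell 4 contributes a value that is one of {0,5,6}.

2

The generating function for the choices is (q³ + q⁵)·(1 + q² + q⁴)·(1 + q⁴ + q⁸ + q¹²)·(1 + q⁵ + q⁶); the count is [q⁵].
(q³ + q⁵) has coefficients 0,0,0,1,0,1 for degrees 0…5.
(1 + q² + q⁴) has coefficients 1,0,1,0,1,0 for degrees 0…5.
Multiplying by (1 + q⁴ + q⁸ + q¹²) gives running coefficients 1,0,1,0,2,0 for degrees 0…5.
Finally multiplying by (1 + q⁵ + q⁶), the product of all factors after the first has coefficients 1,0,1,0,2,1 for degrees 0…5.
[q⁵] = 1·1 + 1·1 = 2.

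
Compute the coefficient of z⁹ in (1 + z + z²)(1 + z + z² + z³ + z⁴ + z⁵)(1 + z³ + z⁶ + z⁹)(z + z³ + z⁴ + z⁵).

(1 + z + z²) has coefficients 1,1,1 for degrees 0…2.
(1 + z + z² + z³ + z⁴ + z⁵) has coefficients 1,1,1,1,1,1,0,0,0,0 for degrees 0…9.
Multiplying by (1 + z³ + z⁶ + z⁹) gives running coefficients 1,1,1,2,2,2,2,2,2,2 for degrees 0…9.
Finally multiplying by (z + z³ + z⁴ + z⁵), the product of all factors after the first has coefficients 0,1,1,2,4,5,6,7,8,8 for degrees 0…9.
[z⁹] = 1·8 + 1·8 + 1·7 = 23.

23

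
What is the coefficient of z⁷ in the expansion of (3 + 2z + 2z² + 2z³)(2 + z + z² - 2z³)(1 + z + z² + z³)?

(3 + 2z + 2z² + 2z³) has coefficients 3,2,2,2 for degrees 0…3.
(2 + z + z² - 2z³) has coefficients 2,1,1,-2,0,0,0,0 for degrees 0…7.
Finally multiplying by (1 + z + z² + z³), the product of all factors after the first has coefficients 2,3,4,2,0,-1,-2,0 for degrees 0…7.
[z⁷] = 3·0 + 2·(-2) + 2·(-1) + 2·0 = -6.

-6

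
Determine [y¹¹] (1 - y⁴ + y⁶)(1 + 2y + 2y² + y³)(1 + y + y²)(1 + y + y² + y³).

(1 - y⁴ + y⁶) has coefficients 1,0,0,0,-1,0,1 for degrees 0…6.
(1 + 2y + 2y² + y³) has coefficients 1,2,2,1,0,0,0,0,0,0,0,0 for degrees 0…11.
Multiplying by (1 + y + y²) gives running coefficients 1,3,5,5,3,1,0,0,0,0,0,0 for degrees 0…11.
Finally multiplying by (1 + y + y² + y³), the product of all factors after the first has coefficients 1,4,9,14,16,14,9,4,1,0,0,0 for degrees 0…11.
[y¹¹] = 1·0 − 1·4 + 1·14 = 10.

10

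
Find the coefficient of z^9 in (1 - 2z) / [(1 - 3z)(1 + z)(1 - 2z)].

Partial fractions give a closed form: a_n = (3/4)·3^n + (1/4)·(-1)^n.
At n = 9: a_9 = 14762.

14762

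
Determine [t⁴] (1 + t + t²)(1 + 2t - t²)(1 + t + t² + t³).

5

(1 + t + t²) has coefficients 1,1,1 for degrees 0…2.
(1 + 2t - t²) has coefficients 1,2,-1,0,0 for degrees 0…4.
Finally multiplying by (1 + t + t² + t³), the product of all factors after the first has coefficients 1,3,2,2,1 for degrees 0…4.
[t⁴] = 1·1 + 1·2 + 1·2 = 5.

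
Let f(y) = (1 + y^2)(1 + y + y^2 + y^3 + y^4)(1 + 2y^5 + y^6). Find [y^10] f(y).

4

(1 + y^2) has coefficients 1,0,1 for degrees 0…2.
(1 + y + y^2 + y^3 + y^4) has coefficients 1,1,1,1,1,0,0,0,0,0,0 for degrees 0…10.
Finally multiplying by (1 + 2y^5 + y^6), the product of all factors after the first has coefficients 1,1,1,1,1,2,3,3,3,3,1 for degrees 0…10.
[y^10] = 1·1 + 1·3 = 4.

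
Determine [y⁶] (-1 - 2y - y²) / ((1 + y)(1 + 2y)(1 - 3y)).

-596

Partial fractions give a closed form: a_n = (-1/5)·(-2)^n + (-4/5)·3^n.
At n = 6: a_6 = -596.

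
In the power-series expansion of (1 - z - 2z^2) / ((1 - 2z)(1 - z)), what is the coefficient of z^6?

2

The denominator gives the recurrence a_n = 3a_(n−1) − 2a_(n−2) for n ≥ 3; the numerator fixes a_0 = 1, a_1 = 2, a_2 = 2.
Iterating: 1, 2, 2, 2, 2, 2, 2, so a_6 = 2.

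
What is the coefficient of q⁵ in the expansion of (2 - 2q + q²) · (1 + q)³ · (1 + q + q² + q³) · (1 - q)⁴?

(2 - 2q + q²) has coefficients 2,-2,1 for degrees 0…2.
(1 + q)³ has coefficients 1,3,3,1,0,0 for degrees 0…5.
Multiplying by (1 + q + q² + q³) gives running coefficients 1,4,7,8,7,4 for degrees 0…5.
Finally multiplying by (1 - q)⁴, the product of all factors after the first has coefficients 1,0,-3,0,2,0 for degrees 0…5.
[q⁵] = 2·0 − 2·2 + 1·0 = -4.

-4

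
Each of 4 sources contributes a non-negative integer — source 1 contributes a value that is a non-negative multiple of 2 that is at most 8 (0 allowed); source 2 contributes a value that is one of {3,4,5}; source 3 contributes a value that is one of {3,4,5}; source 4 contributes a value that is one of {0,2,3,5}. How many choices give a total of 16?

The generating function for the choices is (1 + z^2 + z^4 + z^6 + z^8)·(z^3 + z^4 + z^5)·(z^3 + z^4 + z^5)·(1 + z^2 + z^3 + z^5); the count is [z^16].
(1 + z^2 + z^4 + z^6 + z^8) has coefficients 1,0,1,0,1,0,1,0,1 for degrees 0…8.
(z^3 + z^4 + z^5) has coefficients 0,0,0,1,1,1,0,0,0,0,0,0,0,0,0,0,0 for degrees 0…16.
Multiplying by (z^3 + z^4 + z^5) gives running coefficients 0,0,0,0,0,0,1,2,3,2,1,0,0,0,0,0,0 for degrees 0…16.
Finally multiplying by (1 + z^2 + z^3 + z^5), the product of all factors after the first has coefficients 0,0,0,0,0,0,1,2,4,5,6,6,5,4,2,1,0 for degrees 0…16.
[z^16] = 1·0 + 1·2 + 1·5 + 1·6 + 1·4 = 17.

17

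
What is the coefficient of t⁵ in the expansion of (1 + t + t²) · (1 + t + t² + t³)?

1

(1 + t + t²) has coefficients 1,1,1 for degrees 0…2.
(1 + t + t² + t³) has coefficients 1,1,1,1,0,0 for degrees 0…5.
[t⁵] = 1·0 + 1·0 + 1·1 = 1.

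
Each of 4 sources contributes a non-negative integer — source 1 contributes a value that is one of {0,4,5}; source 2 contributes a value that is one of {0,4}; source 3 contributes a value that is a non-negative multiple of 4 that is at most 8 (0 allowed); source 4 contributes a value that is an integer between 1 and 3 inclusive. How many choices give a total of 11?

6

The generating function for the choices is (1 + y⁴ + y⁵)·(1 + y⁴)·(1 + y⁴ + y⁸)·(y + y² + y³); the count is [y¹¹].
(1 + y⁴ + y⁵) has coefficients 1,0,0,0,1,1 for degrees 0…5.
(1 + y⁴) has coefficients 1,0,0,0,1,0,0,0,0,0,0,0 for degrees 0…11.
Multiplying by (1 + y⁴ + y⁸) gives running coefficients 1,0,0,0,2,0,0,0,2,0,0,0 for degrees 0…11.
Finally multiplying by (y + y² + y³), the product of all factors after the first has coefficients 0,1,1,1,0,2,2,2,0,2,2,2 for degrees 0…11.
[y¹¹] = 1·2 + 1·2 + 1·2 = 6.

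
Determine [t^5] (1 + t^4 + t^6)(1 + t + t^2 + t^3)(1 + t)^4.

16

(1 + t^4 + t^6) has coefficients 1,0,0,0,1,0 for degrees 0…5.
(1 + t + t^2 + t^3) has coefficients 1,1,1,1,0,0 for degrees 0…5.
Finally multiplying by (1 + t)^4, the product of all factors after the first has coefficients 1,5,11,15,15,11 for degrees 0…5.
[t^5] = 1·11 + 1·5 = 16.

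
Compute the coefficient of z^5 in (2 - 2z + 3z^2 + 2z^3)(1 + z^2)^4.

-4

(2 - 2z + 3z^2 + 2z^3) has coefficients 2,-2,3,2 for degrees 0…3.
(1 + z^2)^4 has coefficients 1,0,4,0,6,0 for degrees 0…5.
[z^5] = 2·0 − 2·6 + 3·0 + 2·4 = -4.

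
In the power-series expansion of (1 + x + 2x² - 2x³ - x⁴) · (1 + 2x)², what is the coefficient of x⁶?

(1 + x + 2x² - 2x³ - x⁴) has coefficients 1,1,2,-2,-1 for degrees 0…4.
(1 + 2x)² has coefficients 1,4,4,0,0,0,0 for degrees 0…6.
[x⁶] = 1·0 + 1·0 + 2·0 − 2·0 − 1·4 = -4.

-4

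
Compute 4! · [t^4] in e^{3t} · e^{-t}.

The EGF product rule gives c_4 = Σ_{k_1+k_2=4} C(4; k_1,k_2) · ∏ g_i(k_i), where e^{3t} gives (3)^k; e^{-t} gives (-1)^k.
g_1(k) for k = 0…4: 1, 3, 9, 27, 81.
g_2(k) for k = 0…4: 1, -1, 1, -1, 1.
c_4 = Σ_k C(4,k)·g_1(k)·g_2(4−k) = 1·1·1 + 4·3·(-1) + 6·9·1 + 4·27·(-1) + 1·81·1 = 1 − 12 + 54 − 108 + 81 = 16.

16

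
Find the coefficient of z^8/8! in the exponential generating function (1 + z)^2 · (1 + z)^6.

The EGF product rule gives c_8 = Σ_{k_1+k_2=8} C(8; k_1,k_2) · ∏ g_i(k_i), where (1+z)^2 gives the falling factorial (2)_k; (1+z)^6 gives the falling factorial (6)_k.
g_1(k) for k = 0…8: 1, 2, 2, 0, 0, 0, 0, 0, 0.
g_2(k) for k = 0…8: 1, 6, 30, 120, 360, 720, 720, 0, 0.
c_8 = Σ_k C(8,k)·g_1(k)·g_2(8−k) = 28·2·720 = 40320.

40320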